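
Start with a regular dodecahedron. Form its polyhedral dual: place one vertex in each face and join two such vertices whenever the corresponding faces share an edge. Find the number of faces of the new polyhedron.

20

The base solid has V = 20, E = 30, F = 12.
The dual swaps V and F and preserves E: V′ = F = 12, E′ = E = 30, F′ = V = 20.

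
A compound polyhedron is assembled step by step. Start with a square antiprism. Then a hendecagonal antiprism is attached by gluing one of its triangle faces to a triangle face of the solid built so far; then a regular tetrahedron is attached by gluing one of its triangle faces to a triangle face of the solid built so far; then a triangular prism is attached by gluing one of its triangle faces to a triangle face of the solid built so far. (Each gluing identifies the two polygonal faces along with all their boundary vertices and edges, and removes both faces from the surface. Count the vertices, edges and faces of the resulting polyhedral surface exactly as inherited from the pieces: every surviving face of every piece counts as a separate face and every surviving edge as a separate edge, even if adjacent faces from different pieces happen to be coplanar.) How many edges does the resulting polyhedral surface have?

A square antiprism: V=8, E=16, F=10.
Attach a hendecagonal antiprism (V=22, E=44, F=24) along a 3-gon: merge 3 vertices and 3 edges, delete both glued faces → V=27, E=57, F=32.
Attach a regular tetrahedron (V=4, E=6, F=4) along a 3-gon: merge 3 vertices and 3 edges, delete both glued faces → V=28, E=60, F=34.
Attach a triangular prism (V=6, E=9, F=5) along a 3-gon: merge 3 vertices and 3 edges, delete both glued faces → V=31, E=66, F=37.
Check: V − E + F = 31 − 66 + 37 = 2.

66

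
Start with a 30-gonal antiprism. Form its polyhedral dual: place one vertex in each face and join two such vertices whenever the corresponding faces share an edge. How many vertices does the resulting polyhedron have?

62

The base solid has V = 60, E = 120, F = 62.
The dual swaps V and F and preserves E: V′ = F = 62, E′ = E = 120, F′ = V = 60.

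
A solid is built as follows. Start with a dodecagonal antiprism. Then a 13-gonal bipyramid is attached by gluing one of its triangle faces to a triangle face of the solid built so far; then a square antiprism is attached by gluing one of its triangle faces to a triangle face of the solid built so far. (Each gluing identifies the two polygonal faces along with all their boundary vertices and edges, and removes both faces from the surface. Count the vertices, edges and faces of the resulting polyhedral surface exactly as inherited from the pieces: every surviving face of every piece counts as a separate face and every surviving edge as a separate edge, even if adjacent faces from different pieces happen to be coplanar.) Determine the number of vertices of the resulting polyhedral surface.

41

A dodecagonal antiprism: V=24, E=48, F=26.
Attach a 13-gonal bipyramid (V=15, E=39, F=26) along a 3-gon: merge 3 vertices and 3 edges, delete both glued faces → V=36, E=84, F=50.
Attach a square antiprism (V=8, E=16, F=10) along a 3-gon: merge 3 vertices and 3 edges, delete both glued faces → V=41, E=97, F=58.
Check: V − E + F = 41 − 97 + 58 = 2.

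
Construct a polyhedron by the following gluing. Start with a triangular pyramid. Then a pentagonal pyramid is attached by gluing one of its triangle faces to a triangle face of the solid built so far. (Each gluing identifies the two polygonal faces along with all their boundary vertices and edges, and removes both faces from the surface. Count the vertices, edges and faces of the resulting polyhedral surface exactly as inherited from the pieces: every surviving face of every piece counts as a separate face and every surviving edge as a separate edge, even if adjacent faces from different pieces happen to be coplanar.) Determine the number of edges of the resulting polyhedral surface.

13

A triangular pyramid: V=4, E=6, F=4.
Attach a pentagonal pyramid (V=6, E=10, F=6) along a 3-gon: merge 3 vertices and 3 edges, delete both glued faces → V=7, E=13, F=8.
Check: V − E + F = 7 − 13 + 8 = 2.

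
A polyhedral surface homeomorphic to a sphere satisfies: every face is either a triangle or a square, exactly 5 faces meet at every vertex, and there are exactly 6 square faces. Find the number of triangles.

Let x be the number of triangles; then F = 6 + x.
Edge–face incidences: 2E = 4·6 + 3·x = 24 + 3x.
Every vertex has degree 5, so 5V = 2E.
Euler: V − E + F = 2 ⇒ (2E)/5 − E + (6 + x) = 2.
Multiply by 10: 2·(2E) − 5·(2E) + 10·(6 + x) = 20, i.e. 60 + 10x − 3·(24 + 3x) = 20.
Collecting terms: x − 12 = 20, so x = 32.
Then 2E = 24 + 3·32 = 120, so E = 60, V = 2E/5 = 24, F = 6 + 32 = 38.

32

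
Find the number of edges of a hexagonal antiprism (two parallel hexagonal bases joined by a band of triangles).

An antiprism on an n-gon has two n-gon caps and 2n triangles: V = 2·6 = 12, E = 4·6 = 24, F = 2·6 + 2 = 14.
Check: V − E + F = 12 − 24 + 14 = 2.

24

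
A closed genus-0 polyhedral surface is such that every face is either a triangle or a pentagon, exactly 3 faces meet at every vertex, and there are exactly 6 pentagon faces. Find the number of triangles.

Let x be the number of triangles; then F = 6 + x.
Edge–face incidences: 2E = 5·6 + 3·x = 30 + 3x.
Every vertex has degree 3, so 3V = 2E.
Euler: V − E + F = 2 ⇒ (2E)/3 − E + (6 + x) = 2.
Multiply by 6: 2·(2E) − 3·(2E) + 6·(6 + x) = 12, i.e. 36 + 6x − (30 + 3x) = 12.
Collecting terms: 3x + 6 = 12, so 3x = 6, so x = 2.
Then 2E = 30 + 3·2 = 36, so E = 18, V = 2E/3 = 12, F = 6 + 2 = 8.

2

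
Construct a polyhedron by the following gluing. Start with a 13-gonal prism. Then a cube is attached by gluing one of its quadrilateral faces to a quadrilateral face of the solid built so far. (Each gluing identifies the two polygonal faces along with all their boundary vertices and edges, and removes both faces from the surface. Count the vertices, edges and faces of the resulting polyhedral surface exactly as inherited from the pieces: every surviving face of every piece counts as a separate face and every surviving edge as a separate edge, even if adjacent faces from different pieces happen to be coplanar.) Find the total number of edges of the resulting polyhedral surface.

A 13-gonal prism: V=26, E=39, F=15.
Attach a cube (V=8, E=12, F=6) along a 4-gon: merge 4 vertices and 4 edges, delete both glued faces → V=30, E=47, F=19.
Check: V − E + F = 30 − 47 + 19 = 2.

47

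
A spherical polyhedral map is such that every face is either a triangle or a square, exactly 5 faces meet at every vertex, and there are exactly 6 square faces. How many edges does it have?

Let x be the number of triangles; then F = 6 + x.
Edge–face incidences: 2E = 4·6 + 3·x = 24 + 3x.
Every vertex has degree 5, so 5V = 2E.
Euler: V − E + F = 2 ⇒ (2E)/5 − E + (6 + x) = 2.
Multiply by 10: 2·(2E) − 5·(2E) + 10·(6 + x) = 20, i.e. 60 + 10x − 3·(24 + 3x) = 20.
Collecting terms: x − 12 = 20, so x = 32.
Then 2E = 24 + 3·32 = 120, so E = 60, V = 2E/5 = 24, F = 6 + 32 = 38.

60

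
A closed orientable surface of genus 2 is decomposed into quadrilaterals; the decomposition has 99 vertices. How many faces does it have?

χ = 2 − 2·2 = -2, and every face is a square so 4F = 2E.
V − E + F = -2 with E = 4F/2 gives 99 − (4/2 − 1)·F = -2, so F = 101 and E = 202.

101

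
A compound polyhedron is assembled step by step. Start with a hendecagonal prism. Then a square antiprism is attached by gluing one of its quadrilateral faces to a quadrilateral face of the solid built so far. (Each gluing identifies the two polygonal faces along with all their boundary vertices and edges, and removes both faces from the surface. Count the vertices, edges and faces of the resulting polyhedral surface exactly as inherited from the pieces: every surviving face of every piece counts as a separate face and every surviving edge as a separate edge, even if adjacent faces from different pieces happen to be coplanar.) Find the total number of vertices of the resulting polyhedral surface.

A hendecagonal prism: V=22, E=33, F=13.
Attach a square antiprism (V=8, E=16, F=10) along a 4-gon: merge 4 vertices and 4 edges, delete both glued faces → V=26, E=45, F=21.
Check: V − E + F = 26 − 45 + 21 = 2.

26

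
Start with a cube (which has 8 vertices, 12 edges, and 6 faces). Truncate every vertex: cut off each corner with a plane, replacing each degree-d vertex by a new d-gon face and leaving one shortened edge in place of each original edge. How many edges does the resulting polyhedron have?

36

Truncation replaces each original edge-end by a new vertex, so V′ = 2E = 24.
Each original edge survives, and each old vertex of degree d contributes d new edges; summing degrees gives Σd = 2E, so E′ = E + 2E = 3E = 36.
Each original face survives and each original vertex becomes one new face: F′ = F + V = 14.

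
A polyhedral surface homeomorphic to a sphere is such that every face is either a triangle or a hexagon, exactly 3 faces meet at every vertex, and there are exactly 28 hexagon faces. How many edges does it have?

90

Let x be the number of triangles; then F = 28 + x.
Edge–face incidences: 2E = 6·28 + 3·x = 168 + 3x.
Every vertex has degree 3, so 3V = 2E.
Euler: V − E + F = 2 ⇒ (2E)/3 − E + (28 + x) = 2.
Multiply by 6: 2·(2E) − 3·(2E) + 6·(28 + x) = 12, i.e. 168 + 6x − (168 + 3x) = 12.
Collecting terms: 3x = 12, so x = 4.
Then 2E = 168 + 3·4 = 180, so E = 90, V = 2E/3 = 60, F = 28 + 4 = 32.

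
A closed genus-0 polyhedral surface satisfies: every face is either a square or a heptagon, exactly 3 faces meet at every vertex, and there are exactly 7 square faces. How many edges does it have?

Let x be the number of heptagons; then F = 7 + x.
Edge–face incidences: 2E = 4·7 + 7·x = 28 + 7x.
Every vertex has degree 3, so 3V = 2E.
Euler: V − E + F = 2 ⇒ (2E)/3 − E + (7 + x) = 2.
Multiply by 6: 2·(2E) − 3·(2E) + 6·(7 + x) = 12, i.e. 42 + 6x − (28 + 7x) = 12.
Collecting terms: −x + 14 = 12, so −x = −2, so x = 2.
Then 2E = 28 + 7·2 = 42, so E = 21, V = 2E/3 = 14, F = 7 + 2 = 9.

21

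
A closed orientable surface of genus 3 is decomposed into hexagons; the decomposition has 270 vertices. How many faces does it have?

χ = 2 − 2·3 = -4, and every face is a hexagon so 6F = 2E.
V − E + F = -4 with E = 6F/2 gives 270 − (6/2 − 1)·F = -4, so F = 137 and E = 411.

137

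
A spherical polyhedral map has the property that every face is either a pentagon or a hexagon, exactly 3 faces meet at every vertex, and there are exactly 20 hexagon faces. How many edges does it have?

90

Let x be the number of pentagons; then F = 20 + x.
Edge–face incidences: 2E = 6·20 + 5·x = 120 + 5x.
Every vertex has degree 3, so 3V = 2E.
Euler: V − E + F = 2 ⇒ (2E)/3 − E + (20 + x) = 2.
Multiply by 6: 2·(2E) − 3·(2E) + 6·(20 + x) = 12, i.e. 120 + 6x − (120 + 5x) = 12.
Collecting terms: x = 12.
Then 2E = 120 + 5·12 = 180, so E = 90, V = 2E/3 = 60, F = 20 + 12 = 32.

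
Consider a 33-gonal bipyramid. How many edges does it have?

A bipyramid over an n-gon has 2n triangular faces and n + 2 vertices: V = 33 + 2 = 35, E = 3·33 = 99, F = 2·33 = 66.
Check: V − E + F = 35 − 99 + 66 = 2.

99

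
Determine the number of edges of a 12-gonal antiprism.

An antiprism on an n-gon has two n-gon caps and 2n triangles: V = 2·12 = 24, E = 4·12 = 48, F = 2·12 + 2 = 26.
Check: V − E + F = 24 − 48 + 26 = 2.

48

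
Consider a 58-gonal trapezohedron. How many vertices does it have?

The n-trapezohedron (dual of the n-antiprism) has V = 2·58 + 2 = 118, E = 4·58 = 232, F = 2·58 = 116.

118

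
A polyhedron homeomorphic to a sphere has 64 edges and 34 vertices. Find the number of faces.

Here V − E + F = 2.
F = 2 − V + E = 2 − 34 + 64 = 32.

32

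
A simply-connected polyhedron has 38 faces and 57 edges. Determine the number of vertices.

Here V − E + F = 2.
V = 2 + E − F = 2 + 57 − 38 = 21.

21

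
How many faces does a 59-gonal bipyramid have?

118

A bipyramid over an n-gon has 2n triangular faces and n + 2 vertices: V = 59 + 2 = 61, E = 3·59 = 177, F = 2·59 = 118.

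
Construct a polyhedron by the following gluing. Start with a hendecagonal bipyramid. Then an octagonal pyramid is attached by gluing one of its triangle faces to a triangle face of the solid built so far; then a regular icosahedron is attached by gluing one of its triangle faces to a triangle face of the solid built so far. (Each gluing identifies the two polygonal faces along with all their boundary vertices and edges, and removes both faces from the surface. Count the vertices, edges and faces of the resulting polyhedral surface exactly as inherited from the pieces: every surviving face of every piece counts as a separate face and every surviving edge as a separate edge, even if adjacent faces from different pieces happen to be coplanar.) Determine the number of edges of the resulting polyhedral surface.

A hendecagonal bipyramid: V=13, E=33, F=22.
Attach an octagonal pyramid (V=9, E=16, F=9) along a 3-gon: merge 3 vertices and 3 edges, delete both glued faces → V=19, E=46, F=29.
Attach a regular icosahedron (V=12, E=30, F=20) along a 3-gon: merge 3 vertices and 3 edges, delete both glued faces → V=28, E=73, F=47.
Check: V − E + F = 28 − 73 + 47 = 2.

73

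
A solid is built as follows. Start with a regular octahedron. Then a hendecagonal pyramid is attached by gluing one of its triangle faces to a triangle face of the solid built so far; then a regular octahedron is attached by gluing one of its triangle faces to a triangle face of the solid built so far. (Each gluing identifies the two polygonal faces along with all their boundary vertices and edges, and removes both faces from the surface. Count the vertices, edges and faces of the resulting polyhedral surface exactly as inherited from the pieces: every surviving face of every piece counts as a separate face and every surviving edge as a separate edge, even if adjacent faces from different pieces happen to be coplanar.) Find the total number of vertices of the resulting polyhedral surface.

18

A regular octahedron: V=6, E=12, F=8.
Attach a hendecagonal pyramid (V=12, E=22, F=12) along a 3-gon: merge 3 vertices and 3 edges, delete both glued faces → V=15, E=31, F=18.
Attach a regular octahedron (V=6, E=12, F=8) along a 3-gon: merge 3 vertices and 3 edges, delete both glued faces → V=18, E=40, F=24.
Check: V − E + F = 18 − 40 + 24 = 2.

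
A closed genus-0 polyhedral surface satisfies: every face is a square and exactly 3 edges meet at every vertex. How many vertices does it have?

Each face has 4 edges and each edge borders two faces, so 2E = 4F.
Each vertex has degree 3, so 3V = 2E and hence V = 4F/3.
Euler: V − E + F = 2 ⇒ (4F/3) − (4F/2) + F = 2.
Multiply by 6: (8 − 12 + 6)F = 12, i.e. 2F = 12.
So F = 6, E = 4·6/2 = 12, V = 4·6/3 = 8.

8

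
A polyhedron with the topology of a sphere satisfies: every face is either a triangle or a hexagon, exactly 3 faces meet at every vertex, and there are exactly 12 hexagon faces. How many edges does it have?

Let x be the number of triangles; then F = 12 + x.
Edge–face incidences: 2E = 6·12 + 3·x = 72 + 3x.
Every vertex has degree 3, so 3V = 2E.
Euler: V − E + F = 2 ⇒ (2E)/3 − E + (12 + x) = 2.
Multiply by 6: 2·(2E) − 3·(2E) + 6·(12 + x) = 12, i.e. 72 + 6x − (72 + 3x) = 12.
Collecting terms: 3x = 12, so x = 4.
Then 2E = 72 + 3·4 = 84, so E = 42, V = 2E/3 = 28, F = 12 + 4 = 16.

42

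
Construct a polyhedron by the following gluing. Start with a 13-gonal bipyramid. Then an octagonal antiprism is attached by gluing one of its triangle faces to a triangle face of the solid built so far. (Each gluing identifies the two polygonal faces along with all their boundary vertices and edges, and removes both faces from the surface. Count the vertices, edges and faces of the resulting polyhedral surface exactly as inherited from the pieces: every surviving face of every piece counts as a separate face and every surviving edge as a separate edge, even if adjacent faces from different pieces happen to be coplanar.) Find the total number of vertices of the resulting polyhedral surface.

28

A 13-gonal bipyramid: V=15, E=39, F=26.
Attach an octagonal antiprism (V=16, E=32, F=18) along a 3-gon: merge 3 vertices and 3 edges, delete both glued faces → V=28, E=68, F=42.
Check: V − E + F = 28 − 68 + 42 = 2.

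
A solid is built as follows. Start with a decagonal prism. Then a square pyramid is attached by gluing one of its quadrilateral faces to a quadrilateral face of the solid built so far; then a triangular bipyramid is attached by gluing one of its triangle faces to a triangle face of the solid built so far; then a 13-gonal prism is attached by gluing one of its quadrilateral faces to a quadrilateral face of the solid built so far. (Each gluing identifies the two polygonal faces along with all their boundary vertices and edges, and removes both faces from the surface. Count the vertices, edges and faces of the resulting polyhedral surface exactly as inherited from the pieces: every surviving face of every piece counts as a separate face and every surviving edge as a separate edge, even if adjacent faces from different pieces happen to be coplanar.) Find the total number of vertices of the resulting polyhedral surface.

45

A decagonal prism: V=20, E=30, F=12.
Attach a square pyramid (V=5, E=8, F=5) along a 4-gon: merge 4 vertices and 4 edges, delete both glued faces → V=21, E=34, F=15.
Attach a triangular bipyramid (V=5, E=9, F=6) along a 3-gon: merge 3 vertices and 3 edges, delete both glued faces → V=23, E=40, F=19.
Attach a 13-gonal prism (V=26, E=39, F=15) along a 4-gon: merge 4 vertices and 4 edges, delete both glued faces → V=45, E=75, F=32.
Check: V − E + F = 45 − 75 + 32 = 2.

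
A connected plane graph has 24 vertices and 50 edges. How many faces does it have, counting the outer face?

28

Euler's formula for a connected plane graph: V − E + F = 2, so F = 2 − 24 + 50 = 28.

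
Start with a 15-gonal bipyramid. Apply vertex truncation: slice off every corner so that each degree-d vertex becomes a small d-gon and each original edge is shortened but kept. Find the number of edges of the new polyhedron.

135

The base solid has V = 17, E = 45, F = 30.
Truncation replaces each original edge-end by a new vertex, so V′ = 2E = 90.
Each original edge survives, and each old vertex of degree d contributes d new edges; summing degrees gives Σd = 2E, so E′ = E + 2E = 3E = 135.
Each original face survives and each original vertex becomes one new face: F′ = F + V = 47.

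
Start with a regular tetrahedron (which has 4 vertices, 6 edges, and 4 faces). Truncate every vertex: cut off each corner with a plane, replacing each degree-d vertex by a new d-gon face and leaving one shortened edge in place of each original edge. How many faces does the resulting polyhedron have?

Truncation replaces each original edge-end by a new vertex, so V′ = 2E = 12.
Each original edge survives, and each old vertex of degree d contributes d new edges; summing degrees gives Σd = 2E, so E′ = E + 2E = 3E = 18.
Each original face survives and each original vertex becomes one new face: F′ = F + V = 8.

8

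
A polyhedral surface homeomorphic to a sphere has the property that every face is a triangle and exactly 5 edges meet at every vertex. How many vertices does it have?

Each face has 3 edges and each edge borders two faces, so 2E = 3F.
Each vertex has degree 5, so 5V = 2E and hence V = 3F/5.
Euler: V − E + F = 2 ⇒ (3F/5) − (3F/2) + F = 2.
Multiply by 10: (6 − 15 + 10)F = 20, i.e. 1F = 20.
So F = 20, E = 3·20/2 = 30, V = 3·20/5 = 12.

12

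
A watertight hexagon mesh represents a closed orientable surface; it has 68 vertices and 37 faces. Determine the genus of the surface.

Every face is a hexagon, so 2E = 6·37 = 222, giving E = 111.
χ = V − E + F = 68 − 111 + 37 = -6.
For a closed orientable surface χ = 2 − 2g, so g = (2 − (-6))/2 = 4.

4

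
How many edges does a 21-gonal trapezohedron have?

The n-trapezohedron (dual of the n-antiprism) has V = 2·21 + 2 = 44, E = 4·21 = 84, F = 2·21 = 42.

84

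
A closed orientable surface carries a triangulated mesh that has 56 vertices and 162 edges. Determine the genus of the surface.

0

Every face is a triangle and each edge borders two faces, so 3F = 2·162, giving F = 108.
χ = V − E + F = 56 − 162 + 108 = 2.
For a closed orientable surface χ = 2 − 2g, so g = (2 − (2))/2 = 0.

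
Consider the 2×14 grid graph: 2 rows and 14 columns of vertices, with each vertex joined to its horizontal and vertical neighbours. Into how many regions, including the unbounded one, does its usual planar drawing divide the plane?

The grid has V = 2·14 = 28 vertices and E = 2·13 + 14·1 = 40 edges.
F = 2 − V + E = 2 − 28 + 40 = 14.

14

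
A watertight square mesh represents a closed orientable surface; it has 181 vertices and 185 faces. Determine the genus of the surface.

Every face is a square, so 2E = 4·185 = 740, giving E = 370.
χ = V − E + F = 181 − 370 + 185 = -4.
For a closed orientable surface χ = 2 − 2g, so g = (2 − (-4))/2 = 3.

3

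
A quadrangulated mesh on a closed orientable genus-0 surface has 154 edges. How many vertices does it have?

χ = 2 − 2·0 = 2, and every face is a square so 4F = 2E.
F = 2E/4 = 77. Then V = 2 + E − F = 2 + 154 − 77 = 79.

79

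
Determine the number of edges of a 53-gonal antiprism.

An antiprism on an n-gon has two n-gon caps and 2n triangles: V = 2·53 = 106, E = 4·53 = 212, F = 2·53 + 2 = 108.

212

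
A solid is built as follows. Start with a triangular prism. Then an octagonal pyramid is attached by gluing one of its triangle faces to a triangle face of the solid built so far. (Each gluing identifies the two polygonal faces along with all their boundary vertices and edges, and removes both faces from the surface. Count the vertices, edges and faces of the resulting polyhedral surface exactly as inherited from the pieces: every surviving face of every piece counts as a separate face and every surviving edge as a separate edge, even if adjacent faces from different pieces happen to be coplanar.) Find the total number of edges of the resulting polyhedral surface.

A triangular prism: V=6, E=9, F=5.
Attach an octagonal pyramid (V=9, E=16, F=9) along a 3-gon: merge 3 vertices and 3 edges, delete both glued faces → V=12, E=22, F=12.
Check: V − E + F = 12 − 22 + 12 = 2.

22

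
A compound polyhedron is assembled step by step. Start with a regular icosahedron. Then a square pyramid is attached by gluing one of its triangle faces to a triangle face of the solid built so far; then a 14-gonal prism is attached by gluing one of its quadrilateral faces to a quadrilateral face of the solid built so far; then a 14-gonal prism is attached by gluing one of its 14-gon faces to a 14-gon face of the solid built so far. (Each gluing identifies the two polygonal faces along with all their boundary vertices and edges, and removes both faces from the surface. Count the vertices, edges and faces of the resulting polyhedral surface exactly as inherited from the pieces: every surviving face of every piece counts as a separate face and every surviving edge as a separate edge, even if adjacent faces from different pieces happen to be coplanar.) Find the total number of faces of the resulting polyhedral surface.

A regular icosahedron: V=12, E=30, F=20.
Attach a square pyramid (V=5, E=8, F=5) along a 3-gon: merge 3 vertices and 3 edges, delete both glued faces → V=14, E=35, F=23.
Attach a 14-gonal prism (V=28, E=42, F=16) along a 4-gon: merge 4 vertices and 4 edges, delete both glued faces → V=38, E=73, F=37.
Attach a 14-gonal prism (V=28, E=42, F=16) along a 14-gon: merge 14 vertices and 14 edges, delete both glued faces → V=52, E=101, F=51.
Check: V − E + F = 52 − 101 + 51 = 2.

51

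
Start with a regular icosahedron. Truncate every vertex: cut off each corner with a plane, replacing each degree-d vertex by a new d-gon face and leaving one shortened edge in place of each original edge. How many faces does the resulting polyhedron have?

The base solid has V = 12, E = 30, F = 20.
Truncation replaces each original edge-end by a new vertex, so V′ = 2E = 60.
Each original edge survives, and each old vertex of degree d contributes d new edges; summing degrees gives Σd = 2E, so E′ = E + 2E = 3E = 90.
Each original face survives and each original vertex becomes one new face: F′ = F + V = 32.

32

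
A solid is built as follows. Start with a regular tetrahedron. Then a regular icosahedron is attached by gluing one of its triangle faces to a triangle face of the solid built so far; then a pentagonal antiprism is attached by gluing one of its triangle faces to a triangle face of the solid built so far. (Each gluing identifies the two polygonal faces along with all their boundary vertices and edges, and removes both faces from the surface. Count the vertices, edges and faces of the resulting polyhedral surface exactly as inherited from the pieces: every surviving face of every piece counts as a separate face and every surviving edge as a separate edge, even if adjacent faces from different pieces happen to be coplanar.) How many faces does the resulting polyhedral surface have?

32

A regular tetrahedron: V=4, E=6, F=4.
Attach a regular icosahedron (V=12, E=30, F=20) along a 3-gon: merge 3 vertices and 3 edges, delete both glued faces → V=13, E=33, F=22.
Attach a pentagonal antiprism (V=10, E=20, F=12) along a 3-gon: merge 3 vertices and 3 edges, delete both glued faces → V=20, E=50, F=32.
Check: V − E + F = 20 − 50 + 32 = 2.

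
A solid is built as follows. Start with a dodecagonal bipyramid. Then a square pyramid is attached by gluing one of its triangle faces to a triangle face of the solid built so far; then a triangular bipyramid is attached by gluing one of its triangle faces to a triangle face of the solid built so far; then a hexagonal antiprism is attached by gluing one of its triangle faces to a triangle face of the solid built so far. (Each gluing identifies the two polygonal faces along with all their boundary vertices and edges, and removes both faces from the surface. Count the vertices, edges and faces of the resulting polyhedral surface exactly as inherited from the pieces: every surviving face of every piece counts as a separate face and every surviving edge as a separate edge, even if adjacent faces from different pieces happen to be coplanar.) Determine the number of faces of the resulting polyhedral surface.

A dodecagonal bipyramid: V=14, E=36, F=24.
Attach a square pyramid (V=5, E=8, F=5) along a 3-gon: merge 3 vertices and 3 edges, delete both glued faces → V=16, E=41, F=27.
Attach a triangular bipyramid (V=5, E=9, F=6) along a 3-gon: merge 3 vertices and 3 edges, delete both glued faces → V=18, E=47, F=31.
Attach a hexagonal antiprism (V=12, E=24, F=14) along a 3-gon: merge 3 vertices and 3 edges, delete both glued faces → V=27, E=68, F=43.
Check: V − E + F = 27 − 68 + 43 = 2.

43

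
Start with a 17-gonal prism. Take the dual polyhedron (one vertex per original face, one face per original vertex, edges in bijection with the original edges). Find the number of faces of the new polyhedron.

34

The base solid has V = 34, E = 51, F = 19.
The dual swaps V and F and preserves E: V′ = F = 19, E′ = E = 51, F′ = V = 34.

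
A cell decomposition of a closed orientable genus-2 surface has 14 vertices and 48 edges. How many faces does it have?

32

For a closed orientable surface of genus 2, χ = 2 − 2·2 = -2.
F = -2 − V + E = -2 − 14 + 48 = 32.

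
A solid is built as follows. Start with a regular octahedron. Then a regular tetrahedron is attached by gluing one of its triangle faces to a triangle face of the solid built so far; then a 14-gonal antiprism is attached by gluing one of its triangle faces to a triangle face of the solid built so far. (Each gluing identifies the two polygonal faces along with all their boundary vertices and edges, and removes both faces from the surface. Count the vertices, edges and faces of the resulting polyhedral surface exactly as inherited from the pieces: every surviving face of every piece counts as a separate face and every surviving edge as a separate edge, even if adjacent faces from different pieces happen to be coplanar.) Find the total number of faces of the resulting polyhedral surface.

A regular octahedron: V=6, E=12, F=8.
Attach a regular tetrahedron (V=4, E=6, F=4) along a 3-gon: merge 3 vertices and 3 edges, delete both glued faces → V=7, E=15, F=10.
Attach a 14-gonal antiprism (V=28, E=56, F=30) along a 3-gon: merge 3 vertices and 3 edges, delete both glued faces → V=32, E=68, F=38.
Check: V − E + F = 32 − 68 + 38 = 2.

38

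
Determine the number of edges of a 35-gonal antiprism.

140

An antiprism on an n-gon has two n-gon caps and 2n triangles: V = 2·35 = 70, E = 4·35 = 140, F = 2·35 + 2 = 72.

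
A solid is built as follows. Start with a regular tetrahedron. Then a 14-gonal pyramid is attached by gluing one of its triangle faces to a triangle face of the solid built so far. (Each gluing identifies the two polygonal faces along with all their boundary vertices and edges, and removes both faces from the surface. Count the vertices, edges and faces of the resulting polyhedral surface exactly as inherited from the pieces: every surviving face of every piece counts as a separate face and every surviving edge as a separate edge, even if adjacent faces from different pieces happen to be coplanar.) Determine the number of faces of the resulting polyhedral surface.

17

A regular tetrahedron: V=4, E=6, F=4.
Attach a 14-gonal pyramid (V=15, E=28, F=15) along a 3-gon: merge 3 vertices and 3 edges, delete both glued faces → V=16, E=31, F=17.
Check: V − E + F = 16 − 31 + 17 = 2.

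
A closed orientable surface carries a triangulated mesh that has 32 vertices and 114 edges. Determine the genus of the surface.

Every face is a triangle and each edge borders two faces, so 3F = 2·114, giving F = 76.
χ = V − E + F = 32 − 114 + 76 = -6.
For a closed orientable surface χ = 2 − 2g, so g = (2 − (-6))/2 = 4.

4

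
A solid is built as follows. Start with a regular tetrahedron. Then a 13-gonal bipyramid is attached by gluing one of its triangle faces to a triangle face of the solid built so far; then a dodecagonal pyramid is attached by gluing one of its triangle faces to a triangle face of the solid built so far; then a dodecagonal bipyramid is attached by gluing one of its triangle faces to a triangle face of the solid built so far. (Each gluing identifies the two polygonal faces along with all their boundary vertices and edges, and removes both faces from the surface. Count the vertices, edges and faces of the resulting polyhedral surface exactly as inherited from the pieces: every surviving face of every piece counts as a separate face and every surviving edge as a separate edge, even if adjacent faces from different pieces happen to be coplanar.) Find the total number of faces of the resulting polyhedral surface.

61

A regular tetrahedron: V=4, E=6, F=4.
Attach a 13-gonal bipyramid (V=15, E=39, F=26) along a 3-gon: merge 3 vertices and 3 edges, delete both glued faces → V=16, E=42, F=28.
Attach a dodecagonal pyramid (V=13, E=24, F=13) along a 3-gon: merge 3 vertices and 3 edges, delete both glued faces → V=26, E=63, F=39.
Attach a dodecagonal bipyramid (V=14, E=36, F=24) along a 3-gon: merge 3 vertices and 3 edges, delete both glued faces → V=37, E=96, F=61.
Check: V − E + F = 37 − 96 + 61 = 2.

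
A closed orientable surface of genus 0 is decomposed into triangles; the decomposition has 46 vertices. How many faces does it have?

χ = 2 − 2·0 = 2, and every face is a triangle so 3F = 2E.
V − E + F = 2 with E = 3F/2 gives 46 − (3/2 − 1)·F = 2, so F = 88 and E = 132.

88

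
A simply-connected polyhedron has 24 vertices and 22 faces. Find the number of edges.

44

Here V − E + F = 2.
E = V + F − (2) = 24 + 22 − (2) = 44.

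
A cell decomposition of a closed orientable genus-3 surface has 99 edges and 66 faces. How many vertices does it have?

29

For a closed orientable surface of genus 3, χ = 2 − 2·3 = -4.
V = -4 + E − F = -4 + 99 − 66 = 29.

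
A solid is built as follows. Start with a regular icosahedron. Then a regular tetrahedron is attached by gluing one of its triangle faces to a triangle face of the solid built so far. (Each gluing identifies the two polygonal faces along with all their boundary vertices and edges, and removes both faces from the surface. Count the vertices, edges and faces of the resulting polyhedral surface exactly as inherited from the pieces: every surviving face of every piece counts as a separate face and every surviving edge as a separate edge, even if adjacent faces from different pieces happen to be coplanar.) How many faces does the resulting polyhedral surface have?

22

A regular icosahedron: V=12, E=30, F=20.
Attach a regular tetrahedron (V=4, E=6, F=4) along a 3-gon: merge 3 vertices and 3 edges, delete both glued faces → V=13, E=33, F=22.
Check: V − E + F = 13 − 33 + 22 = 2.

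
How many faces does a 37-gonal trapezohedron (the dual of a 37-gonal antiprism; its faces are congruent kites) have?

The n-trapezohedron (dual of the n-antiprism) has V = 2·37 + 2 = 76, E = 4·37 = 148, F = 2·37 = 74.
Check: V − E + F = 76 − 148 + 74 = 2.

74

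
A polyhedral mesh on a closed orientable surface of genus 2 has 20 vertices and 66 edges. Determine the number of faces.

For a closed orientable surface of genus 2, χ = 2 − 2·2 = -2.
F = -2 − V + E = -2 − 20 + 66 = 44.

44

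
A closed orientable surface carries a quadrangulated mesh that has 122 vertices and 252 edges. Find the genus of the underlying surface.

3

Every face is a square and each edge borders two faces, so 4F = 2·252, giving F = 126.
χ = V − E + F = 122 − 252 + 126 = -4.
For a closed orientable surface χ = 2 − 2g, so g = (2 − (-4))/2 = 3.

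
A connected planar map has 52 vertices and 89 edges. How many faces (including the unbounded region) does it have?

39

Euler's formula for a connected plane graph: V − E + F = 2, so F = 2 − 52 + 89 = 39.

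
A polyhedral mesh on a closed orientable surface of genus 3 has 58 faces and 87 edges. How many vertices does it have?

25

For a closed orientable surface of genus 3, χ = 2 − 2·3 = -4.
V = -4 + E − F = -4 + 87 − 58 = 25.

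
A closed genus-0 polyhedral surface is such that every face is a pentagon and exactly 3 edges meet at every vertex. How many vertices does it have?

Each face has 5 edges and each edge borders two faces, so 2E = 5F.
Each vertex has degree 3, so 3V = 2E and hence V = 5F/3.
Euler: V − E + F = 2 ⇒ (5F/3) − (5F/2) + F = 2.
Multiply by 6: (10 − 15 + 6)F = 12, i.e. 1F = 12.
So F = 12, E = 5·12/2 = 30, V = 5·12/3 = 20.

20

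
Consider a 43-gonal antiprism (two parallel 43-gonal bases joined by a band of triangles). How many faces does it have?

An antiprism on an n-gon has two n-gon caps and 2n triangles: V = 2·43 = 86, E = 4·43 = 172, F = 2·43 + 2 = 88.
Check: V − E + F = 86 − 172 + 88 = 2.

88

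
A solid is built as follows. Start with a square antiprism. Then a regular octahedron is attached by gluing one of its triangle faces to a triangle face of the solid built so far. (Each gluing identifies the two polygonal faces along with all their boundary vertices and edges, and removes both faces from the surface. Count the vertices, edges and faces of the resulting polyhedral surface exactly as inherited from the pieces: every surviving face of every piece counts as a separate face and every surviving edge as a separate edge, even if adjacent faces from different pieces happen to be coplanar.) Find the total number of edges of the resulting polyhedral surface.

25

A square antiprism: V=8, E=16, F=10.
Attach a regular octahedron (V=6, E=12, F=8) along a 3-gon: merge 3 vertices and 3 edges, delete both glued faces → V=11, E=25, F=16.
Check: V − E + F = 11 − 25 + 16 = 2.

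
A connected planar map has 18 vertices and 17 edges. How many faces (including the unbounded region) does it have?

Euler's formula for a connected plane graph: V − E + F = 2, so F = 2 − 18 + 17 = 1.

1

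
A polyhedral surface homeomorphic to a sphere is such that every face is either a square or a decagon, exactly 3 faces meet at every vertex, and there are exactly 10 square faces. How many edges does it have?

Let x be the number of decagons; then F = 10 + x.
Edge–face incidences: 2E = 4·10 + 10·x = 40 + 10x.
Every vertex has degree 3, so 3V = 2E.
Euler: V − E + F = 2 ⇒ (2E)/3 − E + (10 + x) = 2.
Multiply by 6: 2·(2E) − 3·(2E) + 6·(10 + x) = 12, i.e. 60 + 6x − (40 + 10x) = 12.
Collecting terms: −4x + 20 = 12, so −4x = −8, so x = 2.
Then 2E = 40 + 10·2 = 60, so E = 30, V = 2E/3 = 20, F = 10 + 2 = 12.

30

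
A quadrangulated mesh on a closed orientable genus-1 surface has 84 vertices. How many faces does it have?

χ = 2 − 2·1 = 0, and every face is a square so 4F = 2E.
V − E + F = 0 with E = 4F/2 gives 84 − (4/2 − 1)·F = 0, so F = 84 and E = 168.

84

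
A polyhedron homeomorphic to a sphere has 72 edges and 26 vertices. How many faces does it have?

48

Here V − E + F = 2.
F = 2 − V + E = 2 − 26 + 72 = 48.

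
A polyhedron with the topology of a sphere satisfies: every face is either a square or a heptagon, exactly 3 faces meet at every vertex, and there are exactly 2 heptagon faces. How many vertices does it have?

14

Let x be the number of squares; then F = 2 + x.
Edge–face incidences: 2E = 7·2 + 4·x = 14 + 4x.
Every vertex has degree 3, so 3V = 2E.
Euler: V − E + F = 2 ⇒ (2E)/3 − E + (2 + x) = 2.
Multiply by 6: 2·(2E) − 3·(2E) + 6·(2 + x) = 12, i.e. 12 + 6x − (14 + 4x) = 12.
Collecting terms: 2x − 2 = 12, so 2x = 14, so x = 7.
Then 2E = 14 + 4·7 = 42, so E = 21, V = 2E/3 = 14, F = 2 + 7 = 9.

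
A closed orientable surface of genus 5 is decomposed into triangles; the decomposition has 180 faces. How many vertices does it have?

82

χ = 2 − 2·5 = -8, and every face is a triangle so 3F = 2E.
E = 3·180/2 = 270. Then V = -8 + E − F = -8 + 270 − 180 = 82.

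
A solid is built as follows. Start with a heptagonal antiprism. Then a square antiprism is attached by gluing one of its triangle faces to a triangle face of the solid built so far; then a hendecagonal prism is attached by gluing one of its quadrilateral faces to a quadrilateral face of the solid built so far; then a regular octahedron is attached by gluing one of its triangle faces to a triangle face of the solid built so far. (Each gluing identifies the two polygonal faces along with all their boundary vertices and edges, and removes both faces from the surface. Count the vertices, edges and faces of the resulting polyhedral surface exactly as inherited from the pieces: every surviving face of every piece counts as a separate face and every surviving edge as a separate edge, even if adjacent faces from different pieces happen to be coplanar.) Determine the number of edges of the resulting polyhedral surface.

A heptagonal antiprism: V=14, E=28, F=16.
Attach a square antiprism (V=8, E=16, F=10) along a 3-gon: merge 3 vertices and 3 edges, delete both glued faces → V=19, E=41, F=24.
Attach a hendecagonal prism (V=22, E=33, F=13) along a 4-gon: merge 4 vertices and 4 edges, delete both glued faces → V=37, E=70, F=35.
Attach a regular octahedron (V=6, E=12, F=8) along a 3-gon: merge 3 vertices and 3 edges, delete both glued faces → V=40, E=79, F=41.
Check: V − E + F = 40 − 79 + 41 = 2.

79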